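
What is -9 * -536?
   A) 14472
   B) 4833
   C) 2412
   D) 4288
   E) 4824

-9 * -536 = 4824
E) 4824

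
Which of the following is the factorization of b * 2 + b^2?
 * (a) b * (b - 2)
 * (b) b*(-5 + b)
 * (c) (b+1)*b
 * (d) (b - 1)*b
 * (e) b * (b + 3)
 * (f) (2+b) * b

We need to factor b * 2 + b^2.
The factored form is (2+b) * b.
f) (2+b) * b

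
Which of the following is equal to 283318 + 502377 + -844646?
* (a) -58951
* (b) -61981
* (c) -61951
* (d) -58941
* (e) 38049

First: 283318 + 502377 = 785695
Then: 785695 + -844646 = -58951
a) -58951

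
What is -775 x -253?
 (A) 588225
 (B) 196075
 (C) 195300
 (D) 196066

-775 * -253 = 196075
B) 196075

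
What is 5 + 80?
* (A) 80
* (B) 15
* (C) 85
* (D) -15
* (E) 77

5 + 80 = 85
C) 85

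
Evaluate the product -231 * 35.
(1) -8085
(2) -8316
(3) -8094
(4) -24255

-231 * 35 = -8085
1) -8085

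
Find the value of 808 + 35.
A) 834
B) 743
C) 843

808 + 35 = 843
C) 843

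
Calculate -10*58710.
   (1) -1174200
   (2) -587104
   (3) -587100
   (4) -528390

-10 * 58710 = -587100
3) -587100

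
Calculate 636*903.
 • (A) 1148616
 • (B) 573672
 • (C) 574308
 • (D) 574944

636 * 903 = 574308
C) 574308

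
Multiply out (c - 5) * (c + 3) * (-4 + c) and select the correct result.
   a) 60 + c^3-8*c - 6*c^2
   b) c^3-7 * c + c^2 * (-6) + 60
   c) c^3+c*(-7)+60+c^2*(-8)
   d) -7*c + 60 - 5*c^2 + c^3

Expanding (c - 5) * (c + 3) * (-4 + c):
= c^3-7 * c + c^2 * (-6) + 60
b) c^3-7 * c + c^2 * (-6) + 60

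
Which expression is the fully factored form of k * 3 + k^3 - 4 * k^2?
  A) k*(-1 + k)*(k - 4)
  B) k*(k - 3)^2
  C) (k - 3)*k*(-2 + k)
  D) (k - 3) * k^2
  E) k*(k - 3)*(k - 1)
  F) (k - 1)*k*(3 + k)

We need to factor k * 3 + k^3 - 4 * k^2.
The factored form is k*(k - 3)*(k - 1).
E) k*(k - 3)*(k - 1)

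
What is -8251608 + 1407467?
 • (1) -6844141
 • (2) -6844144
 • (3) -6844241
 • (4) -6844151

-8251608 + 1407467 = -6844141
1) -6844141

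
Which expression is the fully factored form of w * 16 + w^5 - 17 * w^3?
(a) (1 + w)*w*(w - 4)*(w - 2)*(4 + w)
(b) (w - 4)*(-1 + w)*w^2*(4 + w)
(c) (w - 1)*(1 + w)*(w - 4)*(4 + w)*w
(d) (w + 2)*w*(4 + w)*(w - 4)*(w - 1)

We need to factor w * 16 + w^5 - 17 * w^3.
The factored form is (w - 1)*(1 + w)*(w - 4)*(4 + w)*w.
c) (w - 1)*(1 + w)*(w - 4)*(4 + w)*w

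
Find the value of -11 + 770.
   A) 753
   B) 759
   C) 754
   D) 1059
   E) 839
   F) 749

-11 + 770 = 759
B) 759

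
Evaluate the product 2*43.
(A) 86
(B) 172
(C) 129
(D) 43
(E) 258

2 * 43 = 86
A) 86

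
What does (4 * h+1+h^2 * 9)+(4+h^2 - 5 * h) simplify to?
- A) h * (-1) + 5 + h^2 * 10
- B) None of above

Adding the polynomials and combining like terms:
(4*h + 1 + h^2*9) + (4 + h^2 - 5*h)
= h * (-1) + 5 + h^2 * 10
A) h * (-1) + 5 + h^2 * 10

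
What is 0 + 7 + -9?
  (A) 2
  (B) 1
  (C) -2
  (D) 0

First: 0 + 7 = 7
Then: 7 + -9 = -2
C) -2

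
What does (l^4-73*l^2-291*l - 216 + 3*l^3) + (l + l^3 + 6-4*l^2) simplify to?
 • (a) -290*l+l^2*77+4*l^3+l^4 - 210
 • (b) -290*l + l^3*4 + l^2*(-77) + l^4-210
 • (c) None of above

Adding the polynomials and combining like terms:
(l^4 - 73*l^2 - 291*l - 216 + 3*l^3) + (l + l^3 + 6 - 4*l^2)
= -290*l + l^3*4 + l^2*(-77) + l^4-210
b) -290*l + l^3*4 + l^2*(-77) + l^4-210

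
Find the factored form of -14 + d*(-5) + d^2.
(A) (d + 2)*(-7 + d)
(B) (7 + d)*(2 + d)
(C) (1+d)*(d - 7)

We need to factor -14 + d*(-5) + d^2.
The factored form is (d + 2)*(-7 + d).
A) (d + 2)*(-7 + d)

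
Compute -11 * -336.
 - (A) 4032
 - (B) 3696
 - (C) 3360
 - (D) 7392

-11 * -336 = 3696
B) 3696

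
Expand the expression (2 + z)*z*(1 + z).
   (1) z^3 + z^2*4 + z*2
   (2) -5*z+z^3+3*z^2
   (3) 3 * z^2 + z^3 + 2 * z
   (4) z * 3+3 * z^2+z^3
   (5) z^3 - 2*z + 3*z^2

Expanding (2 + z)*z*(1 + z):
= 3 * z^2 + z^3 + 2 * z
3) 3 * z^2 + z^3 + 2 * z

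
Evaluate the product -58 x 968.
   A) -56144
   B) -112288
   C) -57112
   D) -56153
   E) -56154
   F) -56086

-58 * 968 = -56144
A) -56144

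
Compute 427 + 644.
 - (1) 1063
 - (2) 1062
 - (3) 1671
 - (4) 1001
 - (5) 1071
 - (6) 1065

427 + 644 = 1071
5) 1071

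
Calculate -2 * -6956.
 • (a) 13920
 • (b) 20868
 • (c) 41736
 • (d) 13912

-2 * -6956 = 13912
d) 13912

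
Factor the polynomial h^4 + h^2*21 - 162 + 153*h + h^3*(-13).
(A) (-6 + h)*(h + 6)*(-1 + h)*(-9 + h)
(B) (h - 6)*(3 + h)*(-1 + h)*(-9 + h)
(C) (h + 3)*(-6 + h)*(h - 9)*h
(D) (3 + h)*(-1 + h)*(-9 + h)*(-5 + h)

We need to factor h^4 + h^2*21 - 162 + 153*h + h^3*(-13).
The factored form is (h - 6)*(3 + h)*(-1 + h)*(-9 + h).
B) (h - 6)*(3 + h)*(-1 + h)*(-9 + h)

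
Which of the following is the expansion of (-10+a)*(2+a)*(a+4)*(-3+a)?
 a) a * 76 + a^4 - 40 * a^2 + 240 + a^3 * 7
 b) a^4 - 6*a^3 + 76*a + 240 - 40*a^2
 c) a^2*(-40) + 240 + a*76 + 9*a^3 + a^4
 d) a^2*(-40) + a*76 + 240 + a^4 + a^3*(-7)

Expanding (-10+a)*(2+a)*(a+4)*(-3+a):
= a^2*(-40) + a*76 + 240 + a^4 + a^3*(-7)
d) a^2*(-40) + a*76 + 240 + a^4 + a^3*(-7)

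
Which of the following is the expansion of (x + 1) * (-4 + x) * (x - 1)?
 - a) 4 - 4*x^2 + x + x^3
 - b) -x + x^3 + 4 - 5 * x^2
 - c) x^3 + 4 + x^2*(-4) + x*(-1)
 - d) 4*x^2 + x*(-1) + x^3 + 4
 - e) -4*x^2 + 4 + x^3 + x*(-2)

Expanding (x + 1) * (-4 + x) * (x - 1):
= x^3 + 4 + x^2*(-4) + x*(-1)
c) x^3 + 4 + x^2*(-4) + x*(-1)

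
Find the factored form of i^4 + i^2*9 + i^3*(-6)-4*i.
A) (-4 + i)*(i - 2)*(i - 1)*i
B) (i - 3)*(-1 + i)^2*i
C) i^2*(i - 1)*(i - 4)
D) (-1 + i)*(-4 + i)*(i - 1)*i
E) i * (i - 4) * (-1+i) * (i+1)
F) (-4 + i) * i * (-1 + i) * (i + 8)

We need to factor i^4 + i^2*9 + i^3*(-6)-4*i.
The factored form is (-1 + i)*(-4 + i)*(i - 1)*i.
D) (-1 + i)*(-4 + i)*(i - 1)*i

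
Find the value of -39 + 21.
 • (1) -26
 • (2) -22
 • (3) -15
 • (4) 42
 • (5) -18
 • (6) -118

-39 + 21 = -18
5) -18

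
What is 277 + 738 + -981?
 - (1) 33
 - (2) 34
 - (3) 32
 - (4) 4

First: 277 + 738 = 1015
Then: 1015 + -981 = 34
2) 34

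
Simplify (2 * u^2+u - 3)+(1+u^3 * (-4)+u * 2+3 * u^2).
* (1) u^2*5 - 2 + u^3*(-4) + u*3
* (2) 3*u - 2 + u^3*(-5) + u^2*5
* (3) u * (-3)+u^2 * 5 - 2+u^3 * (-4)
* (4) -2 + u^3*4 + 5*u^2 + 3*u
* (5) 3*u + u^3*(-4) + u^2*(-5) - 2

Adding the polynomials and combining like terms:
(2*u^2 + u - 3) + (1 + u^3*(-4) + u*2 + 3*u^2)
= u^2*5 - 2 + u^3*(-4) + u*3
1) u^2*5 - 2 + u^3*(-4) + u*3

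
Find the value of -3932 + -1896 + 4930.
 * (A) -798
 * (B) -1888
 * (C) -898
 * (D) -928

First: -3932 + -1896 = -5828
Then: -5828 + 4930 = -898
C) -898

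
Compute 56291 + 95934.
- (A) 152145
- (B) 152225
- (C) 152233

56291 + 95934 = 152225
B) 152225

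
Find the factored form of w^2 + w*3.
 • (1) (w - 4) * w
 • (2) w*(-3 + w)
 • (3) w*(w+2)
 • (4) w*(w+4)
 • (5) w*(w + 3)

We need to factor w^2 + w*3.
The factored form is w*(w + 3).
5) w*(w + 3)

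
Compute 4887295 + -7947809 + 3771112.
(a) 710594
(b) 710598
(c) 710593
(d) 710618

First: 4887295 + -7947809 = -3060514
Then: -3060514 + 3771112 = 710598
b) 710598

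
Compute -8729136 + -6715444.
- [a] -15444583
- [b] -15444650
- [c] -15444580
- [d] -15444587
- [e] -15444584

-8729136 + -6715444 = -15444580
c) -15444580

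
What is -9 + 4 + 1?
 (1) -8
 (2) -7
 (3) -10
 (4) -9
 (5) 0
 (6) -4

First: -9 + 4 = -5
Then: -5 + 1 = -4
6) -4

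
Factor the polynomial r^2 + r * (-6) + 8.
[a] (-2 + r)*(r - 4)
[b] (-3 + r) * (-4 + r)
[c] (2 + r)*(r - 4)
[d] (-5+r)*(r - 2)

We need to factor r^2 + r * (-6) + 8.
The factored form is (-2 + r)*(r - 4).
a) (-2 + r)*(r - 4)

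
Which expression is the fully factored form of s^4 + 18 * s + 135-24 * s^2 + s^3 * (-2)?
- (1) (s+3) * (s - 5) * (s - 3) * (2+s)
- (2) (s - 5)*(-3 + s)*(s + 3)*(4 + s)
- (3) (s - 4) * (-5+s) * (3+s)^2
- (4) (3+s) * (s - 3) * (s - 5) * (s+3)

We need to factor s^4 + 18 * s + 135-24 * s^2 + s^3 * (-2).
The factored form is (3+s) * (s - 3) * (s - 5) * (s+3).
4) (3+s) * (s - 3) * (s - 5) * (s+3)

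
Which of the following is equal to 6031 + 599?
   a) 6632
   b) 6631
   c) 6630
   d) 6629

6031 + 599 = 6630
c) 6630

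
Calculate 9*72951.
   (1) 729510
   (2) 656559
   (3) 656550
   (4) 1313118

9 * 72951 = 656559
2) 656559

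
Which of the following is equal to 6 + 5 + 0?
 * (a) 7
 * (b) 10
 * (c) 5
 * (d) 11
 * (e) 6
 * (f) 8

First: 6 + 5 = 11
Then: 11 + 0 = 11
d) 11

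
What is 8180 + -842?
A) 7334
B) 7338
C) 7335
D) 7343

8180 + -842 = 7338
B) 7338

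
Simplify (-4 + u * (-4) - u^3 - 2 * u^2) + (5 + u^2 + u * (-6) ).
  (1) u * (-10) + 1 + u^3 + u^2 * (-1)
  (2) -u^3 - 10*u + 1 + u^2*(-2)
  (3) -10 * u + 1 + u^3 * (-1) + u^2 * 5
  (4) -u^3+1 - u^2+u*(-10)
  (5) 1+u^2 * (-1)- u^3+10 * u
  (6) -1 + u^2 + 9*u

Adding the polynomials and combining like terms:
(-4 + u*(-4) - u^3 - 2*u^2) + (5 + u^2 + u*(-6))
= -u^3+1 - u^2+u*(-10)
4) -u^3+1 - u^2+u*(-10)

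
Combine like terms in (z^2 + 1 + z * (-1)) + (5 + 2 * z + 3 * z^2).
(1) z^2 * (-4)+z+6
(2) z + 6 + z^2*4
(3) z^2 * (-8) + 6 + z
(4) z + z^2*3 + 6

Adding the polynomials and combining like terms:
(z^2 + 1 + z*(-1)) + (5 + 2*z + 3*z^2)
= z + 6 + z^2*4
2) z + 6 + z^2*4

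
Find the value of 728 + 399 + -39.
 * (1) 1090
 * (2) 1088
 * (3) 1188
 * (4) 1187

First: 728 + 399 = 1127
Then: 1127 + -39 = 1088
2) 1088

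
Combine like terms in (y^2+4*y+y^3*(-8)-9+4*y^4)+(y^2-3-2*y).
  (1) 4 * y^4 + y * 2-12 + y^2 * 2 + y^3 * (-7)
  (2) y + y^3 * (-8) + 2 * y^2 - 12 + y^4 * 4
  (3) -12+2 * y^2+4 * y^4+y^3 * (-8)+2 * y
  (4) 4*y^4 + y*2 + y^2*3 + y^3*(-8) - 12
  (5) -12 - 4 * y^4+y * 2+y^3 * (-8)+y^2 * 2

Adding the polynomials and combining like terms:
(y^2 + 4*y + y^3*(-8) - 9 + 4*y^4) + (y^2 - 3 - 2*y)
= -12+2 * y^2+4 * y^4+y^3 * (-8)+2 * y
3) -12+2 * y^2+4 * y^4+y^3 * (-8)+2 * y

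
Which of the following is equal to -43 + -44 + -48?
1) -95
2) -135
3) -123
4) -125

First: -43 + -44 = -87
Then: -87 + -48 = -135
2) -135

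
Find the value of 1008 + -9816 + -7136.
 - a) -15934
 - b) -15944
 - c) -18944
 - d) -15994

First: 1008 + -9816 = -8808
Then: -8808 + -7136 = -15944
b) -15944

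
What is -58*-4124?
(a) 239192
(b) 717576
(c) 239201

-58 * -4124 = 239192
a) 239192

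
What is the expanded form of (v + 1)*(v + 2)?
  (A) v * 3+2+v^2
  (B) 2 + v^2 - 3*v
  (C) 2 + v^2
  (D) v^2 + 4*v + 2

Expanding (v + 1)*(v + 2):
= v * 3+2+v^2
A) v * 3+2+v^2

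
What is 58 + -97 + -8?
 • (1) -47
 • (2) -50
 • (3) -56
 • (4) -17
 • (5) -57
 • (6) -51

First: 58 + -97 = -39
Then: -39 + -8 = -47
1) -47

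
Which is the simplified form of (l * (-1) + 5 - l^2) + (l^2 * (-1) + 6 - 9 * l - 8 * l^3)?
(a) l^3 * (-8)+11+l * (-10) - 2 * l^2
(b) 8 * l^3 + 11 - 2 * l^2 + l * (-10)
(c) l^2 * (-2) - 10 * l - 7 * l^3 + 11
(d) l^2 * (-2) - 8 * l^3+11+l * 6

Adding the polynomials and combining like terms:
(l*(-1) + 5 - l^2) + (l^2*(-1) + 6 - 9*l - 8*l^3)
= l^3 * (-8)+11+l * (-10) - 2 * l^2
a) l^3 * (-8)+11+l * (-10) - 2 * l^2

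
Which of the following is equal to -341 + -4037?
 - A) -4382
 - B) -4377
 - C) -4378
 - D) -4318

-341 + -4037 = -4378
C) -4378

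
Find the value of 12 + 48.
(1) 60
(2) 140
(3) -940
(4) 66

12 + 48 = 60
1) 60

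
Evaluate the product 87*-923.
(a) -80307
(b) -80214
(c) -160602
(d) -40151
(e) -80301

87 * -923 = -80301
e) -80301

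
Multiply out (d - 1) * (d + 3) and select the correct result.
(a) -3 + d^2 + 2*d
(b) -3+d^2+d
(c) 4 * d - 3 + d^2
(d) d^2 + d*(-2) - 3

Expanding (d - 1) * (d + 3):
= -3 + d^2 + 2*d
a) -3 + d^2 + 2*d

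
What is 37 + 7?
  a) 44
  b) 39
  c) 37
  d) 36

37 + 7 = 44
a) 44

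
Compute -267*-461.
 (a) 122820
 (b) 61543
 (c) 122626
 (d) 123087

-267 * -461 = 123087
d) 123087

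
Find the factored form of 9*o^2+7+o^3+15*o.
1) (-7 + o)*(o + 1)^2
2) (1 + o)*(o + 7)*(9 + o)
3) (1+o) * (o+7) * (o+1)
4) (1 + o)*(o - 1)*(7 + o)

We need to factor 9*o^2+7+o^3+15*o.
The factored form is (1+o) * (o+7) * (o+1).
3) (1+o) * (o+7) * (o+1)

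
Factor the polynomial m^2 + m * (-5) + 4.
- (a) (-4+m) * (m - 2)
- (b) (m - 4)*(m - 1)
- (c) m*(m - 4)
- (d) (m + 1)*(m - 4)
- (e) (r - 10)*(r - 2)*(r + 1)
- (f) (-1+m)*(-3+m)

We need to factor m^2 + m * (-5) + 4.
The factored form is (m - 4)*(m - 1).
b) (m - 4)*(m - 1)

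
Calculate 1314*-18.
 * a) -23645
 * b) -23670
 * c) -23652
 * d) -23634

1314 * -18 = -23652
c) -23652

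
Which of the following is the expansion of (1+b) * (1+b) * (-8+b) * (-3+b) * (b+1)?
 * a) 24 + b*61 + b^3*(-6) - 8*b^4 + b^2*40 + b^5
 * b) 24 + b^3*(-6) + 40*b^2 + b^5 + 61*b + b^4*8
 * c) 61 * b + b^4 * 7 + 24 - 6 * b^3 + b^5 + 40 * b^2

Expanding (1+b) * (1+b) * (-8+b) * (-3+b) * (b+1):
= 24 + b*61 + b^3*(-6) - 8*b^4 + b^2*40 + b^5
a) 24 + b*61 + b^3*(-6) - 8*b^4 + b^2*40 + b^5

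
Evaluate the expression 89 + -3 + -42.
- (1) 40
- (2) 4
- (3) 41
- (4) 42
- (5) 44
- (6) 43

First: 89 + -3 = 86
Then: 86 + -42 = 44
5) 44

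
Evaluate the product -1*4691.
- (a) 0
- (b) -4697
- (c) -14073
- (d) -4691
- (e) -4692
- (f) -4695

-1 * 4691 = -4691
d) -4691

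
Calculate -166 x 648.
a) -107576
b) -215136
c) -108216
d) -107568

-166 * 648 = -107568
d) -107568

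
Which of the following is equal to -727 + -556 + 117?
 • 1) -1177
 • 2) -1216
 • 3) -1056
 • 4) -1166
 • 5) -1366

First: -727 + -556 = -1283
Then: -1283 + 117 = -1166
4) -1166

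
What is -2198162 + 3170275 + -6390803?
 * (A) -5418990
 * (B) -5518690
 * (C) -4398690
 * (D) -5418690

First: -2198162 + 3170275 = 972113
Then: 972113 + -6390803 = -5418690
D) -5418690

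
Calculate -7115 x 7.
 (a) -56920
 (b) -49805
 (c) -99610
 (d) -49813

-7115 * 7 = -49805
b) -49805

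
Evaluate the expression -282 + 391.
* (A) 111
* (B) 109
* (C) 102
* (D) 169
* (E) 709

-282 + 391 = 109
B) 109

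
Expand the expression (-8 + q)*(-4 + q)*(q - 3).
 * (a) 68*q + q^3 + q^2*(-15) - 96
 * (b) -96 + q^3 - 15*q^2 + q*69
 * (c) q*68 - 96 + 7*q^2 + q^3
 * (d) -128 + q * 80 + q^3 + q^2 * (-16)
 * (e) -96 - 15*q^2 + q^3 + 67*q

Expanding (-8 + q)*(-4 + q)*(q - 3):
= 68*q + q^3 + q^2*(-15) - 96
a) 68*q + q^3 + q^2*(-15) - 96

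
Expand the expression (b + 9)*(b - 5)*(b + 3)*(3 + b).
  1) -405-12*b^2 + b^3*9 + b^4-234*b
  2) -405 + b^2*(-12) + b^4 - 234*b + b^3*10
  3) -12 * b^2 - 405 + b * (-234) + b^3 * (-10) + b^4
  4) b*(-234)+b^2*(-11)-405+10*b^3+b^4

Expanding (b + 9)*(b - 5)*(b + 3)*(3 + b):
= -405 + b^2*(-12) + b^4 - 234*b + b^3*10
2) -405 + b^2*(-12) + b^4 - 234*b + b^3*10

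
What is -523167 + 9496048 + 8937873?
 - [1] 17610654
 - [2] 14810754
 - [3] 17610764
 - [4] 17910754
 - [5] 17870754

First: -523167 + 9496048 = 8972881
Then: 8972881 + 8937873 = 17910754
4) 17910754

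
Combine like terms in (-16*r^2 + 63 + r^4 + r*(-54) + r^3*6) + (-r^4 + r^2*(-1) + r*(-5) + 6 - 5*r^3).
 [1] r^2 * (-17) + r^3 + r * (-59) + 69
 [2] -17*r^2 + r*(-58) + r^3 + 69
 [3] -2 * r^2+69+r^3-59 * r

Adding the polynomials and combining like terms:
(-16*r^2 + 63 + r^4 + r*(-54) + r^3*6) + (-r^4 + r^2*(-1) + r*(-5) + 6 - 5*r^3)
= r^2 * (-17) + r^3 + r * (-59) + 69
1) r^2 * (-17) + r^3 + r * (-59) + 69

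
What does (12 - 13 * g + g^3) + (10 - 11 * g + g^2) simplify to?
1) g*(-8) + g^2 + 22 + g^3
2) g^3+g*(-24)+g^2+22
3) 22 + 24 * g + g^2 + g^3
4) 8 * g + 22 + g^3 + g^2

Adding the polynomials and combining like terms:
(12 - 13*g + g^3) + (10 - 11*g + g^2)
= g^3+g*(-24)+g^2+22
2) g^3+g*(-24)+g^2+22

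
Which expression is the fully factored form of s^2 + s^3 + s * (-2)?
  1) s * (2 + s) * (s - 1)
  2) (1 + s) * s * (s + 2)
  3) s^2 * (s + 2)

We need to factor s^2 + s^3 + s * (-2).
The factored form is s * (2 + s) * (s - 1).
1) s * (2 + s) * (s - 1)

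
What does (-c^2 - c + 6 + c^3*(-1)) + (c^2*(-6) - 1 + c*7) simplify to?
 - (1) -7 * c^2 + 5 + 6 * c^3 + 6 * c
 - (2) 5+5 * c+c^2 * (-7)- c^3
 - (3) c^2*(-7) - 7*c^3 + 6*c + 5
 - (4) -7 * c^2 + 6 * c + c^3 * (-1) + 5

Adding the polynomials and combining like terms:
(-c^2 - c + 6 + c^3*(-1)) + (c^2*(-6) - 1 + c*7)
= -7 * c^2 + 6 * c + c^3 * (-1) + 5
4) -7 * c^2 + 6 * c + c^3 * (-1) + 5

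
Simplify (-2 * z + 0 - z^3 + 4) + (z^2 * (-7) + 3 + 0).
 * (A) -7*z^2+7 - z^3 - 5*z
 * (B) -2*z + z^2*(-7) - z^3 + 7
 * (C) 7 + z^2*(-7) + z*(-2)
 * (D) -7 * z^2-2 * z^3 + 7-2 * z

Adding the polynomials and combining like terms:
(-2*z + 0 - z^3 + 4) + (z^2*(-7) + 3 + 0)
= -2*z + z^2*(-7) - z^3 + 7
B) -2*z + z^2*(-7) - z^3 + 7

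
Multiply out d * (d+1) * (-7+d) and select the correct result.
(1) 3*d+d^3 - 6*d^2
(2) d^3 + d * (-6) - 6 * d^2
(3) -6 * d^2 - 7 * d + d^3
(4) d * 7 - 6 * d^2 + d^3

Expanding d * (d+1) * (-7+d):
= -6 * d^2 - 7 * d + d^3
3) -6 * d^2 - 7 * d + d^3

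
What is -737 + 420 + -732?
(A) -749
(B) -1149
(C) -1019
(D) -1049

First: -737 + 420 = -317
Then: -317 + -732 = -1049
D) -1049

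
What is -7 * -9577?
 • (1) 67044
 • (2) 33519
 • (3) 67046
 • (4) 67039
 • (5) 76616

-7 * -9577 = 67039
4) 67039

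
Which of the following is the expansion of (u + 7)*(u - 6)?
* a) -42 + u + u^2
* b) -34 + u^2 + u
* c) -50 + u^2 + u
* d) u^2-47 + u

Expanding (u + 7)*(u - 6):
= -42 + u + u^2
a) -42 + u + u^2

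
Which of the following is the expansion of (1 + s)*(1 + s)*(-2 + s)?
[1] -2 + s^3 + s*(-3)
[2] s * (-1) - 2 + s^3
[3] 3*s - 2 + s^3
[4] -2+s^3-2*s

Expanding (1 + s)*(1 + s)*(-2 + s):
= -2 + s^3 + s*(-3)
1) -2 + s^3 + s*(-3)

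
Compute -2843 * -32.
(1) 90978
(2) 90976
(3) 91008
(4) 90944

-2843 * -32 = 90976
2) 90976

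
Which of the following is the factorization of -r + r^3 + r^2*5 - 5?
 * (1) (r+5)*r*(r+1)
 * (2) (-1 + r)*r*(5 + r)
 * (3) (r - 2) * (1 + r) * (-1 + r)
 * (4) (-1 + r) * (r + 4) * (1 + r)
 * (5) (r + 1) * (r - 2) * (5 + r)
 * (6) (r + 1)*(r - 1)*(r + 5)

We need to factor -r + r^3 + r^2*5 - 5.
The factored form is (r + 1)*(r - 1)*(r + 5).
6) (r + 1)*(r - 1)*(r + 5)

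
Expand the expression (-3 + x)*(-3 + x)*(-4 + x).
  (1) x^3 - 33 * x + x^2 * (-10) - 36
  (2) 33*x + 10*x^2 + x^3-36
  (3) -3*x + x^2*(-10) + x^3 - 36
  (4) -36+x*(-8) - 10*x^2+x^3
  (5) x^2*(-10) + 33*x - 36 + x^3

Expanding (-3 + x)*(-3 + x)*(-4 + x):
= x^2*(-10) + 33*x - 36 + x^3
5) x^2*(-10) + 33*x - 36 + x^3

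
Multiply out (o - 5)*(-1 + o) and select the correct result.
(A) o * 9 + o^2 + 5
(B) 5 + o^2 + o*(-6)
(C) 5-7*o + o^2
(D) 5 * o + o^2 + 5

Expanding (o - 5)*(-1 + o):
= 5 + o^2 + o*(-6)
B) 5 + o^2 + o*(-6)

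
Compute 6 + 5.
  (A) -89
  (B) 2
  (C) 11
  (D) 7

6 + 5 = 11
C) 11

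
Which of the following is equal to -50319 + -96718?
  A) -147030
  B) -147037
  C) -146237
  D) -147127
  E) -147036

-50319 + -96718 = -147037
B) -147037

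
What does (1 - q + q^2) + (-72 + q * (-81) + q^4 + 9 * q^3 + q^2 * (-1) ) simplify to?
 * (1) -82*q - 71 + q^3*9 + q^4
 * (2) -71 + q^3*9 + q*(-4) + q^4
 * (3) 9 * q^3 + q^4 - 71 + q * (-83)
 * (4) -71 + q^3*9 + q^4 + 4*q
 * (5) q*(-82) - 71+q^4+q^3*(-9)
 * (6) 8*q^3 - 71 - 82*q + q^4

Adding the polynomials and combining like terms:
(1 - q + q^2) + (-72 + q*(-81) + q^4 + 9*q^3 + q^2*(-1))
= -82*q - 71 + q^3*9 + q^4
1) -82*q - 71 + q^3*9 + q^4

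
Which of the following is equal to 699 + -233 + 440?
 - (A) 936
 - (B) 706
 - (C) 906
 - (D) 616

First: 699 + -233 = 466
Then: 466 + 440 = 906
C) 906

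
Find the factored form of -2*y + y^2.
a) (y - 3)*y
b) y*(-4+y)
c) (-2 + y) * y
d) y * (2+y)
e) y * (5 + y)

We need to factor -2*y + y^2.
The factored form is (-2 + y) * y.
c) (-2 + y) * y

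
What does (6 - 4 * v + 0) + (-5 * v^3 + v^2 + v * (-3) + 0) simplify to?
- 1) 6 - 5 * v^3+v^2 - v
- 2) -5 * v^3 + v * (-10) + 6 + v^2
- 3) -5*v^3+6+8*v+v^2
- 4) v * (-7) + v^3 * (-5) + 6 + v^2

Adding the polynomials and combining like terms:
(6 - 4*v + 0) + (-5*v^3 + v^2 + v*(-3) + 0)
= v * (-7) + v^3 * (-5) + 6 + v^2
4) v * (-7) + v^3 * (-5) + 6 + v^2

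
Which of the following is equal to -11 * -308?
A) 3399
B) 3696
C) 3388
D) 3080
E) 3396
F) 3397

-11 * -308 = 3388
C) 3388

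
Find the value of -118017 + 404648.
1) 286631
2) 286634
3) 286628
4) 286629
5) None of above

-118017 + 404648 = 286631
1) 286631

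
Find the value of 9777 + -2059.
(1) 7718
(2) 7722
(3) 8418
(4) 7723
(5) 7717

9777 + -2059 = 7718
1) 7718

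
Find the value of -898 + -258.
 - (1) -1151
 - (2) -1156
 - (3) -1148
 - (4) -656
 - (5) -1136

-898 + -258 = -1156
2) -1156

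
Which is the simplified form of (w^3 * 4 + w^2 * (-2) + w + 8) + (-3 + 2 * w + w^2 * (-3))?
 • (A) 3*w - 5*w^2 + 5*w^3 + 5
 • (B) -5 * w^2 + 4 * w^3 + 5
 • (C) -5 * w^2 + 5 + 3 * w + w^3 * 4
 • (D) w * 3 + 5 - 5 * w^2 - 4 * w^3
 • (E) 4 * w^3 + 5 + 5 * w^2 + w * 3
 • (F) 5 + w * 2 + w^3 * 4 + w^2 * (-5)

Adding the polynomials and combining like terms:
(w^3*4 + w^2*(-2) + w + 8) + (-3 + 2*w + w^2*(-3))
= -5 * w^2 + 5 + 3 * w + w^3 * 4
C) -5 * w^2 + 5 + 3 * w + w^3 * 4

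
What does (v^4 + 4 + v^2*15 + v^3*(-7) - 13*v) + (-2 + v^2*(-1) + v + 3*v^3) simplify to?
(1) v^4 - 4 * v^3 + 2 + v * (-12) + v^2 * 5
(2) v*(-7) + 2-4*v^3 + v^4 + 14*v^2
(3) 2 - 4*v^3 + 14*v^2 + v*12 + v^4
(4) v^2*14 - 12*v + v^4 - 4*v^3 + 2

Adding the polynomials and combining like terms:
(v^4 + 4 + v^2*15 + v^3*(-7) - 13*v) + (-2 + v^2*(-1) + v + 3*v^3)
= v^2*14 - 12*v + v^4 - 4*v^3 + 2
4) v^2*14 - 12*v + v^4 - 4*v^3 + 2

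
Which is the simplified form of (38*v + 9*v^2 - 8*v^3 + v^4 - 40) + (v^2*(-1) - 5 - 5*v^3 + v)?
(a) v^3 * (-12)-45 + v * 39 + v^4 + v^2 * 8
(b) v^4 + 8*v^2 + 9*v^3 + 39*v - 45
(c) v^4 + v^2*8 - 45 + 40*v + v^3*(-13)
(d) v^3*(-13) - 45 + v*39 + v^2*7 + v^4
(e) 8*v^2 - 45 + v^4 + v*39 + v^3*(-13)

Adding the polynomials and combining like terms:
(38*v + 9*v^2 - 8*v^3 + v^4 - 40) + (v^2*(-1) - 5 - 5*v^3 + v)
= 8*v^2 - 45 + v^4 + v*39 + v^3*(-13)
e) 8*v^2 - 45 + v^4 + v*39 + v^3*(-13)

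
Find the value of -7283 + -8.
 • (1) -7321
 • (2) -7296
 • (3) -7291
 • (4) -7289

-7283 + -8 = -7291
3) -7291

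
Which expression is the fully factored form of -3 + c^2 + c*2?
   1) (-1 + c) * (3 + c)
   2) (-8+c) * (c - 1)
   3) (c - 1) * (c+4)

We need to factor -3 + c^2 + c*2.
The factored form is (-1 + c) * (3 + c).
1) (-1 + c) * (3 + c)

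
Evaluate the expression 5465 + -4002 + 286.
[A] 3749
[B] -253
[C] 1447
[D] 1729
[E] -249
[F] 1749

First: 5465 + -4002 = 1463
Then: 1463 + 286 = 1749
F) 1749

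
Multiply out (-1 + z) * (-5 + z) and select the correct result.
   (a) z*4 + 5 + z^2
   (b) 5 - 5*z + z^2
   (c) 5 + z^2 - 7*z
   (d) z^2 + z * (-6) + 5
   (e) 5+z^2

Expanding (-1 + z) * (-5 + z):
= z^2 + z * (-6) + 5
d) z^2 + z * (-6) + 5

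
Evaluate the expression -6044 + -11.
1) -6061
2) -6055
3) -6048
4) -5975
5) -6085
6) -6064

-6044 + -11 = -6055
2) -6055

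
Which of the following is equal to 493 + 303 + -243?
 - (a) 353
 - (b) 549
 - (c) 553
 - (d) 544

First: 493 + 303 = 796
Then: 796 + -243 = 553
c) 553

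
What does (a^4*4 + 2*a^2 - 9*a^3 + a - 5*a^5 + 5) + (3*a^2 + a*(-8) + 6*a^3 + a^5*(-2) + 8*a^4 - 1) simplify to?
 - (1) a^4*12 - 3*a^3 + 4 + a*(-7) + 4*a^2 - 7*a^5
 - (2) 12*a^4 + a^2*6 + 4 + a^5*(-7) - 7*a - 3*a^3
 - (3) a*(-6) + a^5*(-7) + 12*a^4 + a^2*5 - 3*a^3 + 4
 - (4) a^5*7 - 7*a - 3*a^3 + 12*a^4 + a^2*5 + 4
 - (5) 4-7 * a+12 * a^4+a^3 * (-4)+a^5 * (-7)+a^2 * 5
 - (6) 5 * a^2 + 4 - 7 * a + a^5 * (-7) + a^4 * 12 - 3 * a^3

Adding the polynomials and combining like terms:
(a^4*4 + 2*a^2 - 9*a^3 + a - 5*a^5 + 5) + (3*a^2 + a*(-8) + 6*a^3 + a^5*(-2) + 8*a^4 - 1)
= 5 * a^2 + 4 - 7 * a + a^5 * (-7) + a^4 * 12 - 3 * a^3
6) 5 * a^2 + 4 - 7 * a + a^5 * (-7) + a^4 * 12 - 3 * a^3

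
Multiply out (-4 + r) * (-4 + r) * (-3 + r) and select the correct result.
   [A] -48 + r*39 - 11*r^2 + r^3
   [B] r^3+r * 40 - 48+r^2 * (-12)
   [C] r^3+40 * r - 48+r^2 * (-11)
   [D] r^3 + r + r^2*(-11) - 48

Expanding (-4 + r) * (-4 + r) * (-3 + r):
= r^3+40 * r - 48+r^2 * (-11)
C) r^3+40 * r - 48+r^2 * (-11)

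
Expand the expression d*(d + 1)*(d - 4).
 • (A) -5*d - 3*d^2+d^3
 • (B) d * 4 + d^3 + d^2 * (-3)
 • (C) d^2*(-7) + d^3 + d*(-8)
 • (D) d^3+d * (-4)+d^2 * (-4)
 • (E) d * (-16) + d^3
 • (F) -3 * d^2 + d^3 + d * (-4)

Expanding d*(d + 1)*(d - 4):
= -3 * d^2 + d^3 + d * (-4)
F) -3 * d^2 + d^3 + d * (-4)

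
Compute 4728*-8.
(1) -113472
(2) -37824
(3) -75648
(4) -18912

4728 * -8 = -37824
2) -37824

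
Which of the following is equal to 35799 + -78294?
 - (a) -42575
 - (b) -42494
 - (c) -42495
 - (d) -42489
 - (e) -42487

35799 + -78294 = -42495
c) -42495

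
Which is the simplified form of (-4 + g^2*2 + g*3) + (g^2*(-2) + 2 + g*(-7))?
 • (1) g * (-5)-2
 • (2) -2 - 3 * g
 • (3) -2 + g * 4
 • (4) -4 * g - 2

Adding the polynomials and combining like terms:
(-4 + g^2*2 + g*3) + (g^2*(-2) + 2 + g*(-7))
= -4 * g - 2
4) -4 * g - 2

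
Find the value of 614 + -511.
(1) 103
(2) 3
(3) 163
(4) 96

614 + -511 = 103
1) 103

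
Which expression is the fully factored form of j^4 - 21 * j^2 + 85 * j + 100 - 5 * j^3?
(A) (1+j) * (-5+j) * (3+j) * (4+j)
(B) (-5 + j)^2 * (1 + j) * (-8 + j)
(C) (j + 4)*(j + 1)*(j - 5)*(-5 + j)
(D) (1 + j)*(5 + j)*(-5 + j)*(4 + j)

We need to factor j^4 - 21 * j^2 + 85 * j + 100 - 5 * j^3.
The factored form is (j + 4)*(j + 1)*(j - 5)*(-5 + j).
C) (j + 4)*(j + 1)*(j - 5)*(-5 + j)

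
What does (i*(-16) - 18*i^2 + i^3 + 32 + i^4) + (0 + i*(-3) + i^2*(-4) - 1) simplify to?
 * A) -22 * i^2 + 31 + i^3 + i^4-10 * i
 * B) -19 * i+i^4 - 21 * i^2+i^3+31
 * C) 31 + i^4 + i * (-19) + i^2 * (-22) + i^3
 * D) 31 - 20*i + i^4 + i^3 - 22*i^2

Adding the polynomials and combining like terms:
(i*(-16) - 18*i^2 + i^3 + 32 + i^4) + (0 + i*(-3) + i^2*(-4) - 1)
= 31 + i^4 + i * (-19) + i^2 * (-22) + i^3
C) 31 + i^4 + i * (-19) + i^2 * (-22) + i^3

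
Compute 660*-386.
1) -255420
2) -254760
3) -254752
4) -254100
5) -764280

660 * -386 = -254760
2) -254760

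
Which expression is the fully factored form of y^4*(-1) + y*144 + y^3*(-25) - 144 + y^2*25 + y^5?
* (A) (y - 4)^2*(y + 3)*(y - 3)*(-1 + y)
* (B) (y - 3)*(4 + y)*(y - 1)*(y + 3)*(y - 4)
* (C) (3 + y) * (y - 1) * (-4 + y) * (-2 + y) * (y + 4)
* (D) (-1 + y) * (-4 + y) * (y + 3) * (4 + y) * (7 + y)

We need to factor y^4*(-1) + y*144 + y^3*(-25) - 144 + y^2*25 + y^5.
The factored form is (y - 3)*(4 + y)*(y - 1)*(y + 3)*(y - 4).
B) (y - 3)*(4 + y)*(y - 1)*(y + 3)*(y - 4)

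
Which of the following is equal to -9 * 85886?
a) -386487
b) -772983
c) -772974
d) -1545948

-9 * 85886 = -772974
c) -772974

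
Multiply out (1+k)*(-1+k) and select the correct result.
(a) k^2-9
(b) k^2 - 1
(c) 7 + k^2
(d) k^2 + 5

Expanding (1+k)*(-1+k):
= k^2 - 1
b) k^2 - 1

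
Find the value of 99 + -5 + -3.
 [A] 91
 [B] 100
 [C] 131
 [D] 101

First: 99 + -5 = 94
Then: 94 + -3 = 91
A) 91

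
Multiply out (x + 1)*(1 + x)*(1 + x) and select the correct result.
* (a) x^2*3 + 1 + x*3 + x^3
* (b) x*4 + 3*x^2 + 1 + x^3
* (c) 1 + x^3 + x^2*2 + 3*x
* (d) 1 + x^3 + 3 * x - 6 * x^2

Expanding (x + 1)*(1 + x)*(1 + x):
= x^2*3 + 1 + x*3 + x^3
a) x^2*3 + 1 + x*3 + x^3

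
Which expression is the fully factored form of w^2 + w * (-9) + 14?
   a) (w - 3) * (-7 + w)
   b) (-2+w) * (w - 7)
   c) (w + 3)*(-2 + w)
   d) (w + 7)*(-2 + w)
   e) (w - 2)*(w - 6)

We need to factor w^2 + w * (-9) + 14.
The factored form is (-2+w) * (w - 7).
b) (-2+w) * (w - 7)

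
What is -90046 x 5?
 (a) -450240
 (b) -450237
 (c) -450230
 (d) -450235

-90046 * 5 = -450230
c) -450230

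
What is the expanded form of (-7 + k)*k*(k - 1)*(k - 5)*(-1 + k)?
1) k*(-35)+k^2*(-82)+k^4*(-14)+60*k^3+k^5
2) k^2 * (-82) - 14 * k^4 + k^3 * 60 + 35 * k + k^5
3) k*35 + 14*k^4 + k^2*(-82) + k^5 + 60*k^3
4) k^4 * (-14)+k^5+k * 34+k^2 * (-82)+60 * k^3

Expanding (-7 + k)*k*(k - 1)*(k - 5)*(-1 + k):
= k^2 * (-82) - 14 * k^4 + k^3 * 60 + 35 * k + k^5
2) k^2 * (-82) - 14 * k^4 + k^3 * 60 + 35 * k + k^5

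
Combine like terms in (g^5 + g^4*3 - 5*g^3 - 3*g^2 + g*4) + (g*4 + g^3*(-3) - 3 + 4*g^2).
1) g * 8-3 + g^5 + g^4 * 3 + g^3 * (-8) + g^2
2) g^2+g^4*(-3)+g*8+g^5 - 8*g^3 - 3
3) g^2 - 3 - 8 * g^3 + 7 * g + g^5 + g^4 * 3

Adding the polynomials and combining like terms:
(g^5 + g^4*3 - 5*g^3 - 3*g^2 + g*4) + (g*4 + g^3*(-3) - 3 + 4*g^2)
= g * 8-3 + g^5 + g^4 * 3 + g^3 * (-8) + g^2
1) g * 8-3 + g^5 + g^4 * 3 + g^3 * (-8) + g^2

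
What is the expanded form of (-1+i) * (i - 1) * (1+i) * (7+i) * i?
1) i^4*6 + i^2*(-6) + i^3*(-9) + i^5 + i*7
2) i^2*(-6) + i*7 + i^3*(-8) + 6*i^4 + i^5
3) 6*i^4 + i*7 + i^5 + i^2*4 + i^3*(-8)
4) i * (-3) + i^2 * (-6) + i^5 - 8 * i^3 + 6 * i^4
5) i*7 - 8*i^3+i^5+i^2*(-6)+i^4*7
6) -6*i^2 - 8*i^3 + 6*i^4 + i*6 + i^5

Expanding (-1+i) * (i - 1) * (1+i) * (7+i) * i:
= i^2*(-6) + i*7 + i^3*(-8) + 6*i^4 + i^5
2) i^2*(-6) + i*7 + i^3*(-8) + 6*i^4 + i^5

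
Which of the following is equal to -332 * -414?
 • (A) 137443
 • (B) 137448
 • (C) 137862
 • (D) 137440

-332 * -414 = 137448
B) 137448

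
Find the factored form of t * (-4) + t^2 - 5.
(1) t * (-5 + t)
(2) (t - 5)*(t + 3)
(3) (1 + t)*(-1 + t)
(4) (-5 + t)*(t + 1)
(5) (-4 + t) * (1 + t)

We need to factor t * (-4) + t^2 - 5.
The factored form is (-5 + t)*(t + 1).
4) (-5 + t)*(t + 1)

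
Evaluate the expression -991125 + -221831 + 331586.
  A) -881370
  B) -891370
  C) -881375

First: -991125 + -221831 = -1212956
Then: -1212956 + 331586 = -881370
A) -881370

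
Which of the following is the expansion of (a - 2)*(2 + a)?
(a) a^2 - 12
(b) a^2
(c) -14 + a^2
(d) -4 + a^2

Expanding (a - 2)*(2 + a):
= -4 + a^2
d) -4 + a^2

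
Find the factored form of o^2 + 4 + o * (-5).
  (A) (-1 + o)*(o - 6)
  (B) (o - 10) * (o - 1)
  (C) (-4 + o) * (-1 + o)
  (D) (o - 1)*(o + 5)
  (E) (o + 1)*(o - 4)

We need to factor o^2 + 4 + o * (-5).
The factored form is (-4 + o) * (-1 + o).
C) (-4 + o) * (-1 + o)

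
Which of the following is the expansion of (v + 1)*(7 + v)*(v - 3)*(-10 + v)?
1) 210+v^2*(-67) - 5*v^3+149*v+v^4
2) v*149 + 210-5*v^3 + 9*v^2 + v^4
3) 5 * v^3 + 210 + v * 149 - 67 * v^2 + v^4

Expanding (v + 1)*(7 + v)*(v - 3)*(-10 + v):
= 210+v^2*(-67) - 5*v^3+149*v+v^4
1) 210+v^2*(-67) - 5*v^3+149*v+v^4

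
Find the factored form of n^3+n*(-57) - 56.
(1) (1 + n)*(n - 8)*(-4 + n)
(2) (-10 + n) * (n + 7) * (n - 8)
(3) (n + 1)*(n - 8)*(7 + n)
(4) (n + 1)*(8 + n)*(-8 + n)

We need to factor n^3+n*(-57) - 56.
The factored form is (n + 1)*(n - 8)*(7 + n).
3) (n + 1)*(n - 8)*(7 + n)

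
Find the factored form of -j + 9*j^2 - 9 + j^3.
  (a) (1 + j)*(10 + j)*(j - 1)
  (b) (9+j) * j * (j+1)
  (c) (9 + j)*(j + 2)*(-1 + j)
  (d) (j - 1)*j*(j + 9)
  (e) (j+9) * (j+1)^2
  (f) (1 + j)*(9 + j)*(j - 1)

We need to factor -j + 9*j^2 - 9 + j^3.
The factored form is (1 + j)*(9 + j)*(j - 1).
f) (1 + j)*(9 + j)*(j - 1)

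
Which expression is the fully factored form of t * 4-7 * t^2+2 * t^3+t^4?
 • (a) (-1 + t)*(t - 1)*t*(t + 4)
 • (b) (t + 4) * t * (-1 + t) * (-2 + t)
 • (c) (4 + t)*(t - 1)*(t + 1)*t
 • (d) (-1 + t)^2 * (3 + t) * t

We need to factor t * 4-7 * t^2+2 * t^3+t^4.
The factored form is (-1 + t)*(t - 1)*t*(t + 4).
a) (-1 + t)*(t - 1)*t*(t + 4)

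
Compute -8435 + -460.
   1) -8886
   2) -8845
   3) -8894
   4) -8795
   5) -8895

-8435 + -460 = -8895
5) -8895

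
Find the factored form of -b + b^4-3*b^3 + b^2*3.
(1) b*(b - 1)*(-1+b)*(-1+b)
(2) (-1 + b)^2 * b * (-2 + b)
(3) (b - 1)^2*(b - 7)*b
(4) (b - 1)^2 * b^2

We need to factor -b + b^4-3*b^3 + b^2*3.
The factored form is b*(b - 1)*(-1+b)*(-1+b).
1) b*(b - 1)*(-1+b)*(-1+b)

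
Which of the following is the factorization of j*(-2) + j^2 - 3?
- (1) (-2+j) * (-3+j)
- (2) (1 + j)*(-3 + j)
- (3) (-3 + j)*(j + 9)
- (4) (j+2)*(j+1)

We need to factor j*(-2) + j^2 - 3.
The factored form is (1 + j)*(-3 + j).
2) (1 + j)*(-3 + j)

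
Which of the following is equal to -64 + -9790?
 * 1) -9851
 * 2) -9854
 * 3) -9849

-64 + -9790 = -9854
2) -9854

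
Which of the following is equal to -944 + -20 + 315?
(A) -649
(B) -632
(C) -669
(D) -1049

First: -944 + -20 = -964
Then: -964 + 315 = -649
A) -649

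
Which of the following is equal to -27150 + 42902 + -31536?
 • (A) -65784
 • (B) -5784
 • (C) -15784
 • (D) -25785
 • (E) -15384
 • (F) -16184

First: -27150 + 42902 = 15752
Then: 15752 + -31536 = -15784
C) -15784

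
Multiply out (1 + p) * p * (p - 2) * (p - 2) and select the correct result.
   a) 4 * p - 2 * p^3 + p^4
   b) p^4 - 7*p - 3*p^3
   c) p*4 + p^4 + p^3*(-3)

Expanding (1 + p) * p * (p - 2) * (p - 2):
= p*4 + p^4 + p^3*(-3)
c) p*4 + p^4 + p^3*(-3)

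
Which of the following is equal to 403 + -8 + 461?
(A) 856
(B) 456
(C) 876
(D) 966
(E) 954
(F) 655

First: 403 + -8 = 395
Then: 395 + 461 = 856
A) 856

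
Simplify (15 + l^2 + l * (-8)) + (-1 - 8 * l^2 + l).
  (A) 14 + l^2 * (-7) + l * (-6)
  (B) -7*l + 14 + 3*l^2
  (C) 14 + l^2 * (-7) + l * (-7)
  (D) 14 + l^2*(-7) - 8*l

Adding the polynomials and combining like terms:
(15 + l^2 + l*(-8)) + (-1 - 8*l^2 + l)
= 14 + l^2 * (-7) + l * (-7)
C) 14 + l^2 * (-7) + l * (-7)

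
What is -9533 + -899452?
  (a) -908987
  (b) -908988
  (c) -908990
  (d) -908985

-9533 + -899452 = -908985
d) -908985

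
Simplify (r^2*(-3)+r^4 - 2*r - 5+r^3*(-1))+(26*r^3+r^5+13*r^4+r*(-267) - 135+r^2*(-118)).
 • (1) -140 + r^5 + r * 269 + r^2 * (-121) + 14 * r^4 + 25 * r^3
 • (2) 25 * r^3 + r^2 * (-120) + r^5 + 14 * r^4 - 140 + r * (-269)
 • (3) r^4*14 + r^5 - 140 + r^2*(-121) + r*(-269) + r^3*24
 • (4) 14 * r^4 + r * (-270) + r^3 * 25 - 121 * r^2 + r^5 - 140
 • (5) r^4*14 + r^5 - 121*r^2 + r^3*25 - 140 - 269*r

Adding the polynomials and combining like terms:
(r^2*(-3) + r^4 - 2*r - 5 + r^3*(-1)) + (26*r^3 + r^5 + 13*r^4 + r*(-267) - 135 + r^2*(-118))
= r^4*14 + r^5 - 121*r^2 + r^3*25 - 140 - 269*r
5) r^4*14 + r^5 - 121*r^2 + r^3*25 - 140 - 269*r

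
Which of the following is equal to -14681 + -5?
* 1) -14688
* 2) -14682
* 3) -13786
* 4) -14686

-14681 + -5 = -14686
4) -14686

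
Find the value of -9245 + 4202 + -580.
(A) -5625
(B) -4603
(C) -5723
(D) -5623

First: -9245 + 4202 = -5043
Then: -5043 + -580 = -5623
D) -5623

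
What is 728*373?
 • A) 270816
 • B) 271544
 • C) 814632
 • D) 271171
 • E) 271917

728 * 373 = 271544
B) 271544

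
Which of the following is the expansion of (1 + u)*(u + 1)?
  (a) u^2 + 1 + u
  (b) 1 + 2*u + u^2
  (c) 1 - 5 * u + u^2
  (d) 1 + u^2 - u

Expanding (1 + u)*(u + 1):
= 1 + 2*u + u^2
b) 1 + 2*u + u^2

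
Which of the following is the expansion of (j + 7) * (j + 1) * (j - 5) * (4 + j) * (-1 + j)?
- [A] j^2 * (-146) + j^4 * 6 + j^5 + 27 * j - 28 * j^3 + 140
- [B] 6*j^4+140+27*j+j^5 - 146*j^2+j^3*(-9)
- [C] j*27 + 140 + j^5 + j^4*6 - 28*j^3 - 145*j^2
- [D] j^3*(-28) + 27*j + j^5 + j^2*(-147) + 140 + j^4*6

Expanding (j + 7) * (j + 1) * (j - 5) * (4 + j) * (-1 + j):
= j^2 * (-146) + j^4 * 6 + j^5 + 27 * j - 28 * j^3 + 140
A) j^2 * (-146) + j^4 * 6 + j^5 + 27 * j - 28 * j^3 + 140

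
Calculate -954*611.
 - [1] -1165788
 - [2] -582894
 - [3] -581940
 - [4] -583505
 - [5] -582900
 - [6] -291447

-954 * 611 = -582894
2) -582894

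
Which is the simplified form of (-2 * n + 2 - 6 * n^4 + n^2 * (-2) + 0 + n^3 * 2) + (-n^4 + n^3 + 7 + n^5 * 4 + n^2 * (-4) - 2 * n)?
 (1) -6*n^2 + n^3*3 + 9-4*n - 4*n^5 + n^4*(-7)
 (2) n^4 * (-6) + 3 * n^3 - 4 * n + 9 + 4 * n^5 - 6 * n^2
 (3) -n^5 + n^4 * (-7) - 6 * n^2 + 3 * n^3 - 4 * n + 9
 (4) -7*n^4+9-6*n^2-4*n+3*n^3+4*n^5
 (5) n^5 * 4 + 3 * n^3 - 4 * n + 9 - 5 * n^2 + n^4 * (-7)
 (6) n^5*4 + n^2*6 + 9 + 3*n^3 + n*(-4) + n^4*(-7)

Adding the polynomials and combining like terms:
(-2*n + 2 - 6*n^4 + n^2*(-2) + 0 + n^3*2) + (-n^4 + n^3 + 7 + n^5*4 + n^2*(-4) - 2*n)
= -7*n^4+9-6*n^2-4*n+3*n^3+4*n^5
4) -7*n^4+9-6*n^2-4*n+3*n^3+4*n^5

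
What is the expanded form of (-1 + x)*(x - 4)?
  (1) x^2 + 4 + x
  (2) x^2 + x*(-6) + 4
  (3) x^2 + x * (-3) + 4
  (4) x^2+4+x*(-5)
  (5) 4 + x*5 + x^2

Expanding (-1 + x)*(x - 4):
= x^2+4+x*(-5)
4) x^2+4+x*(-5)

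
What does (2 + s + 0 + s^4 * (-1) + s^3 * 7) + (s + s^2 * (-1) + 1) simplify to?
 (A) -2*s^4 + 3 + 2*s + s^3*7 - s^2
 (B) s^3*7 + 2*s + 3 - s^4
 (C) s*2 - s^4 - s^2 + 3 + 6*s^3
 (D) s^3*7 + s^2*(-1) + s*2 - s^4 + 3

Adding the polynomials and combining like terms:
(2 + s + 0 + s^4*(-1) + s^3*7) + (s + s^2*(-1) + 1)
= s^3*7 + s^2*(-1) + s*2 - s^4 + 3
D) s^3*7 + s^2*(-1) + s*2 - s^4 + 3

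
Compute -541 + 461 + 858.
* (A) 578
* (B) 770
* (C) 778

First: -541 + 461 = -80
Then: -80 + 858 = 778
C) 778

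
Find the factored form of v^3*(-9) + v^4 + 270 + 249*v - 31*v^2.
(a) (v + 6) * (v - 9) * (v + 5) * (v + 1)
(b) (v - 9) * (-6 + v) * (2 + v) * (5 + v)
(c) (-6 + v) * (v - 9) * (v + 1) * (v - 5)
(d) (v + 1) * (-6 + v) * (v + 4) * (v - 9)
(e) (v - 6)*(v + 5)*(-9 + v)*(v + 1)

We need to factor v^3*(-9) + v^4 + 270 + 249*v - 31*v^2.
The factored form is (v - 6)*(v + 5)*(-9 + v)*(v + 1).
e) (v - 6)*(v + 5)*(-9 + v)*(v + 1)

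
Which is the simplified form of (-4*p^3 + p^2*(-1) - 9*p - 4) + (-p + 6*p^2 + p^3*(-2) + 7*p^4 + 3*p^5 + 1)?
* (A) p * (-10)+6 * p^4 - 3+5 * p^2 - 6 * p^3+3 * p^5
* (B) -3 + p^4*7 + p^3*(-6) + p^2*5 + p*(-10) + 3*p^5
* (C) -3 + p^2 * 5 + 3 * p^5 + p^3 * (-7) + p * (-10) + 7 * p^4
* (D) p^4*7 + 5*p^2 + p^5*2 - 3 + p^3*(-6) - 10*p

Adding the polynomials and combining like terms:
(-4*p^3 + p^2*(-1) - 9*p - 4) + (-p + 6*p^2 + p^3*(-2) + 7*p^4 + 3*p^5 + 1)
= -3 + p^4*7 + p^3*(-6) + p^2*5 + p*(-10) + 3*p^5
B) -3 + p^4*7 + p^3*(-6) + p^2*5 + p*(-10) + 3*p^5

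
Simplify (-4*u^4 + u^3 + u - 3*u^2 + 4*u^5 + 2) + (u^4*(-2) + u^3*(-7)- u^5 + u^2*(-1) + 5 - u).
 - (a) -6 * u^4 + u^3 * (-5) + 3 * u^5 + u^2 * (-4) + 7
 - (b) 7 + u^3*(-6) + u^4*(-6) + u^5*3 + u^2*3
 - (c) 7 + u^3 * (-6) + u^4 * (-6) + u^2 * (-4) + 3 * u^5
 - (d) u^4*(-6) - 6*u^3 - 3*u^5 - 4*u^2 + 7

Adding the polynomials and combining like terms:
(-4*u^4 + u^3 + u - 3*u^2 + 4*u^5 + 2) + (u^4*(-2) + u^3*(-7) - u^5 + u^2*(-1) + 5 - u)
= 7 + u^3 * (-6) + u^4 * (-6) + u^2 * (-4) + 3 * u^5
c) 7 + u^3 * (-6) + u^4 * (-6) + u^2 * (-4) + 3 * u^5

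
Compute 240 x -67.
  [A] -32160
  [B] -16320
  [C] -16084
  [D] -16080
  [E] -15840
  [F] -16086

240 * -67 = -16080
D) -16080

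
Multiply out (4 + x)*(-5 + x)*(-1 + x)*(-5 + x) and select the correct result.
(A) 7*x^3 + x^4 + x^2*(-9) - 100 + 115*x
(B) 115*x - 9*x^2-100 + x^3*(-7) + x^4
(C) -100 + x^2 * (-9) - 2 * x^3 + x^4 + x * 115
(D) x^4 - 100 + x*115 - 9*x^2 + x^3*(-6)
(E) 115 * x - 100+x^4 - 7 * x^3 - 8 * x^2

Expanding (4 + x)*(-5 + x)*(-1 + x)*(-5 + x):
= 115*x - 9*x^2-100 + x^3*(-7) + x^4
B) 115*x - 9*x^2-100 + x^3*(-7) + x^4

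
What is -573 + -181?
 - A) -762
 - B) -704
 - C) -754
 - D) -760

-573 + -181 = -754
C) -754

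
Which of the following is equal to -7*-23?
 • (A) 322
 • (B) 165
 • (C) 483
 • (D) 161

-7 * -23 = 161
D) 161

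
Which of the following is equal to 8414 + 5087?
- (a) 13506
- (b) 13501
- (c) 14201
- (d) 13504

8414 + 5087 = 13501
b) 13501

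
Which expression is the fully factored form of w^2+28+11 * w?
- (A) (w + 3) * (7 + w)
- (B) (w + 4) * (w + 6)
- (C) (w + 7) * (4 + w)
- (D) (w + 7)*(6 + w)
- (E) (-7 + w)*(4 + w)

We need to factor w^2+28+11 * w.
The factored form is (w + 7) * (4 + w).
C) (w + 7) * (4 + w)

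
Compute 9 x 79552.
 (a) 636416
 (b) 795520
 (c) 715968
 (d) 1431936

9 * 79552 = 715968
c) 715968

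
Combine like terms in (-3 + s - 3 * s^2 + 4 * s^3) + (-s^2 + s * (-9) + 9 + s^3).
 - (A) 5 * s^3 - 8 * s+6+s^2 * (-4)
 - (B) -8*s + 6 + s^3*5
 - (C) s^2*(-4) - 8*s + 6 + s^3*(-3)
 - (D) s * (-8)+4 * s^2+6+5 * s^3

Adding the polynomials and combining like terms:
(-3 + s - 3*s^2 + 4*s^3) + (-s^2 + s*(-9) + 9 + s^3)
= 5 * s^3 - 8 * s+6+s^2 * (-4)
A) 5 * s^3 - 8 * s+6+s^2 * (-4)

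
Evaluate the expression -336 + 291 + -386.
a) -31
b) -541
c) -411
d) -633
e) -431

First: -336 + 291 = -45
Then: -45 + -386 = -431
e) -431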